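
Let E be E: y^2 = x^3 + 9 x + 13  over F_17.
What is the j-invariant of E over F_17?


Delta = -16(4 a^3 + 27 b^2) mod 17 = 16
-1728 * (4 a)^3 = -1728 * (4*9)^3 mod 17 = 14
j = 14 * 16^(-1) mod 17 = 3

j = 3 (mod 17)


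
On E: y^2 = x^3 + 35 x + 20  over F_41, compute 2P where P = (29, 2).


Doubling: s = (3 x1^2 + a) / (2 y1)
s = (3*29^2 + 35) / (2*2) mod 41 = 4
x3 = s^2 - 2 x1 mod 41 = 4^2 - 2*29 = 40
y3 = s (x1 - x3) - y1 mod 41 = 4 * (29 - 40) - 2 = 36

2P = (40, 36)


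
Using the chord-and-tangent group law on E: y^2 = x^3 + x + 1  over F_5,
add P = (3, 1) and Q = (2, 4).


P != Q, so use the chord formula.
s = (y2 - y1) / (x2 - x1) = (3) / (4) mod 5 = 2
x3 = s^2 - x1 - x2 mod 5 = 2^2 - 3 - 2 = 4
y3 = s (x1 - x3) - y1 mod 5 = 2 * (3 - 4) - 1 = 2

P + Q = (4, 2)


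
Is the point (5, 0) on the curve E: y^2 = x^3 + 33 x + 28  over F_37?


Check whether y^2 = x^3 + 33 x + 28 (mod 37) for (x, y) = (5, 0).
LHS: y^2 = 0^2 mod 37 = 0
RHS: x^3 + 33 x + 28 = 5^3 + 33*5 + 28 mod 37 = 22
LHS != RHS

No, not on the curve


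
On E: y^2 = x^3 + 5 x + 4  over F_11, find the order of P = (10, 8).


Compute successive multiples of P until we hit O:
  1P = (10, 8)
  2P = (5, 0)
  3P = (10, 3)
  4P = O

ord(P) = 4


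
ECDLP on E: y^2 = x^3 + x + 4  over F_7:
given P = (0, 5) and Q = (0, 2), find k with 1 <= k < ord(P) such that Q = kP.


Enumerate multiples of P until we hit Q = (0, 2):
  1P = (0, 5)
  2P = (4, 3)
  3P = (5, 1)
  4P = (6, 4)
  5P = (2, 0)
  6P = (6, 3)
  7P = (5, 6)
  8P = (4, 4)
  9P = (0, 2)
Match found at i = 9.

k = 9


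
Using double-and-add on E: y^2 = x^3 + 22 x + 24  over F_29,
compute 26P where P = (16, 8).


k = 26 = 11010_2 (binary, LSB first: 01011)
Double-and-add from P = (16, 8):
  bit 0 = 0: acc unchanged = O
  bit 1 = 1: acc = O + (22, 22) = (22, 22)
  bit 2 = 0: acc unchanged = (22, 22)
  bit 3 = 1: acc = (22, 22) + (3, 28) = (9, 9)
  bit 4 = 1: acc = (9, 9) + (7, 12) = (8, 4)

26P = (8, 4)


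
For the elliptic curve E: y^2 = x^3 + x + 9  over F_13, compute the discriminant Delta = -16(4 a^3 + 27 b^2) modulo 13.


4 a^3 + 27 b^2 = 4*1^3 + 27*9^2 = 4 + 2187 = 2191
Delta = -16 * (2191) = -35056
Delta mod 13 = 5

Delta = 5 (mod 13)


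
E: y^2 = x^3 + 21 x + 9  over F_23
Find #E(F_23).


For each x in F_23, count y with y^2 = x^3 + 21 x + 9 mod 23:
  x = 0: RHS = 9, y in [3, 20]  -> 2 point(s)
  x = 1: RHS = 8, y in [10, 13]  -> 2 point(s)
  x = 2: RHS = 13, y in [6, 17]  -> 2 point(s)
  x = 5: RHS = 9, y in [3, 20]  -> 2 point(s)
  x = 6: RHS = 6, y in [11, 12]  -> 2 point(s)
  x = 7: RHS = 16, y in [4, 19]  -> 2 point(s)
  x = 10: RHS = 0, y in [0]  -> 1 point(s)
  x = 13: RHS = 18, y in [8, 15]  -> 2 point(s)
  x = 16: RHS = 2, y in [5, 18]  -> 2 point(s)
  x = 17: RHS = 12, y in [9, 14]  -> 2 point(s)
  x = 18: RHS = 9, y in [3, 20]  -> 2 point(s)
Affine points: 21. Add the point at infinity: total = 22.

#E(F_23) = 22


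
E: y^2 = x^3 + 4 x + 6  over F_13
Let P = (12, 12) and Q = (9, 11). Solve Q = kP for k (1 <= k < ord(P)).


Enumerate multiples of P until we hit Q = (9, 11):
  1P = (12, 12)
  2P = (11, 4)
  3P = (2, 3)
  4P = (8, 2)
  5P = (9, 2)
  6P = (6, 8)
  7P = (7, 0)
  8P = (6, 5)
  9P = (9, 11)
Match found at i = 9.

k = 9


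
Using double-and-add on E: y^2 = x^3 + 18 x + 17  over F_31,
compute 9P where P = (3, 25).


k = 9 = 1001_2 (binary, LSB first: 1001)
Double-and-add from P = (3, 25):
  bit 0 = 1: acc = O + (3, 25) = (3, 25)
  bit 1 = 0: acc unchanged = (3, 25)
  bit 2 = 0: acc unchanged = (3, 25)
  bit 3 = 1: acc = (3, 25) + (26, 22) = (22, 26)

9P = (22, 26)


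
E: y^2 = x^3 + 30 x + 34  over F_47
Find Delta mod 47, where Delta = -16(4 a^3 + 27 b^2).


4 a^3 + 27 b^2 = 4*30^3 + 27*34^2 = 108000 + 31212 = 139212
Delta = -16 * (139212) = -2227392
Delta mod 47 = 32

Delta = 32 (mod 47)


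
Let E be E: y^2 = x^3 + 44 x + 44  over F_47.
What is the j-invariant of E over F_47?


Delta = -16(4 a^3 + 27 b^2) mod 47 = 2
-1728 * (4 a)^3 = -1728 * (4*44)^3 mod 47 = 27
j = 27 * 2^(-1) mod 47 = 37

j = 37 (mod 47)


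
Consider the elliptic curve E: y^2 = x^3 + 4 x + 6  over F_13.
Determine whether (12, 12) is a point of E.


Check whether y^2 = x^3 + 4 x + 6 (mod 13) for (x, y) = (12, 12).
LHS: y^2 = 12^2 mod 13 = 1
RHS: x^3 + 4 x + 6 = 12^3 + 4*12 + 6 mod 13 = 1
LHS = RHS

Yes, on the curve


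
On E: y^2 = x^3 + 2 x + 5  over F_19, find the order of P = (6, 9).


Compute successive multiples of P until we hit O:
  1P = (6, 9)
  2P = (4, 18)
  3P = (15, 3)
  4P = (9, 12)
  5P = (5, 11)
  6P = (12, 3)
  7P = (2, 6)
  8P = (8, 18)
  ... (continuing to 26P)
  26P = O

ord(P) = 26


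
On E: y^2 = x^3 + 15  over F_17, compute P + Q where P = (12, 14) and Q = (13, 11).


P != Q, so use the chord formula.
s = (y2 - y1) / (x2 - x1) = (14) / (1) mod 17 = 14
x3 = s^2 - x1 - x2 mod 17 = 14^2 - 12 - 13 = 1
y3 = s (x1 - x3) - y1 mod 17 = 14 * (12 - 1) - 14 = 4

P + Q = (1, 4)


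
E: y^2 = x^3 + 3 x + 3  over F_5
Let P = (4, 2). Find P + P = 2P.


Doubling: s = (3 x1^2 + a) / (2 y1)
s = (3*4^2 + 3) / (2*2) mod 5 = 4
x3 = s^2 - 2 x1 mod 5 = 4^2 - 2*4 = 3
y3 = s (x1 - x3) - y1 mod 5 = 4 * (4 - 3) - 2 = 2

2P = (3, 2)


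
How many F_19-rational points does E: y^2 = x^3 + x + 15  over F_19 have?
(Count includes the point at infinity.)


For each x in F_19, count y with y^2 = x^3 + 1 x + 15 mod 19:
  x = 1: RHS = 17, y in [6, 13]  -> 2 point(s)
  x = 2: RHS = 6, y in [5, 14]  -> 2 point(s)
  x = 3: RHS = 7, y in [8, 11]  -> 2 point(s)
  x = 4: RHS = 7, y in [8, 11]  -> 2 point(s)
  x = 6: RHS = 9, y in [3, 16]  -> 2 point(s)
  x = 7: RHS = 4, y in [2, 17]  -> 2 point(s)
  x = 12: RHS = 7, y in [8, 11]  -> 2 point(s)
  x = 15: RHS = 4, y in [2, 17]  -> 2 point(s)
  x = 16: RHS = 4, y in [2, 17]  -> 2 point(s)
  x = 17: RHS = 5, y in [9, 10]  -> 2 point(s)
Affine points: 20. Add the point at infinity: total = 21.

#E(F_19) = 21


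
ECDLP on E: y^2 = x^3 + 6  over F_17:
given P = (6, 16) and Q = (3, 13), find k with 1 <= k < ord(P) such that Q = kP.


Enumerate multiples of P until we hit Q = (3, 13):
  1P = (6, 16)
  2P = (14, 8)
  3P = (15, 10)
  4P = (4, 11)
  5P = (9, 2)
  6P = (3, 4)
  7P = (7, 14)
  8P = (8, 5)
  9P = (12, 0)
  10P = (8, 12)
  11P = (7, 3)
  12P = (3, 13)
Match found at i = 12.

k = 12


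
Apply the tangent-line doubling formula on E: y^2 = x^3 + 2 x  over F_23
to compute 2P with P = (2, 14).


Doubling: s = (3 x1^2 + a) / (2 y1)
s = (3*2^2 + 2) / (2*14) mod 23 = 12
x3 = s^2 - 2 x1 mod 23 = 12^2 - 2*2 = 2
y3 = s (x1 - x3) - y1 mod 23 = 12 * (2 - 2) - 14 = 9

2P = (2, 9)


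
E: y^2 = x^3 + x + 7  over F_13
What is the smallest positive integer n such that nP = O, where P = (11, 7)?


Compute successive multiples of P until we hit O:
  1P = (11, 7)
  2P = (4, 6)
  3P = (2, 11)
  4P = (1, 3)
  5P = (10, 9)
  6P = (9, 2)
  7P = (9, 11)
  8P = (10, 4)
  ... (continuing to 13P)
  13P = O

ord(P) = 13


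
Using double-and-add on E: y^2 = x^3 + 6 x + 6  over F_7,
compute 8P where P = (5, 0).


k = 8 = 1000_2 (binary, LSB first: 0001)
Double-and-add from P = (5, 0):
  bit 0 = 0: acc unchanged = O
  bit 1 = 0: acc unchanged = O
  bit 2 = 0: acc unchanged = O
  bit 3 = 1: acc = O + O = O

8P = O


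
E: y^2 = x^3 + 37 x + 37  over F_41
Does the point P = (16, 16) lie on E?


Check whether y^2 = x^3 + 37 x + 37 (mod 41) for (x, y) = (16, 16).
LHS: y^2 = 16^2 mod 41 = 10
RHS: x^3 + 37 x + 37 = 16^3 + 37*16 + 37 mod 41 = 10
LHS = RHS

Yes, on the curve


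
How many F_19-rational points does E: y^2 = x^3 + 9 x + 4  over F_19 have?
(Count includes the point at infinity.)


For each x in F_19, count y with y^2 = x^3 + 9 x + 4 mod 19:
  x = 0: RHS = 4, y in [2, 17]  -> 2 point(s)
  x = 2: RHS = 11, y in [7, 12]  -> 2 point(s)
  x = 3: RHS = 1, y in [1, 18]  -> 2 point(s)
  x = 4: RHS = 9, y in [3, 16]  -> 2 point(s)
  x = 7: RHS = 11, y in [7, 12]  -> 2 point(s)
  x = 9: RHS = 16, y in [4, 15]  -> 2 point(s)
  x = 10: RHS = 11, y in [7, 12]  -> 2 point(s)
  x = 11: RHS = 9, y in [3, 16]  -> 2 point(s)
  x = 12: RHS = 16, y in [4, 15]  -> 2 point(s)
  x = 13: RHS = 0, y in [0]  -> 1 point(s)
  x = 14: RHS = 5, y in [9, 10]  -> 2 point(s)
  x = 16: RHS = 7, y in [8, 11]  -> 2 point(s)
  x = 17: RHS = 16, y in [4, 15]  -> 2 point(s)
Affine points: 25. Add the point at infinity: total = 26.

#E(F_19) = 26


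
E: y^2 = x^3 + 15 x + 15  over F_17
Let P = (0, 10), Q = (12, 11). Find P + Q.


P != Q, so use the chord formula.
s = (y2 - y1) / (x2 - x1) = (1) / (12) mod 17 = 10
x3 = s^2 - x1 - x2 mod 17 = 10^2 - 0 - 12 = 3
y3 = s (x1 - x3) - y1 mod 17 = 10 * (0 - 3) - 10 = 11

P + Q = (3, 11)


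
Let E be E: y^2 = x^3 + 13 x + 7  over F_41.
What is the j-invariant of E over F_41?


Delta = -16(4 a^3 + 27 b^2) mod 41 = 10
-1728 * (4 a)^3 = -1728 * (4*13)^3 mod 41 = 9
j = 9 * 10^(-1) mod 41 = 5

j = 5 (mod 41)


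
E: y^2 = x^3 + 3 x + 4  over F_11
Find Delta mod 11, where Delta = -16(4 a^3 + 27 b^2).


4 a^3 + 27 b^2 = 4*3^3 + 27*4^2 = 108 + 432 = 540
Delta = -16 * (540) = -8640
Delta mod 11 = 6

Delta = 6 (mod 11)


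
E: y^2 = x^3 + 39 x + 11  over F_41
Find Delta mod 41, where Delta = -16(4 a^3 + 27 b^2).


4 a^3 + 27 b^2 = 4*39^3 + 27*11^2 = 237276 + 3267 = 240543
Delta = -16 * (240543) = -3848688
Delta mod 41 = 23

Delta = 23 (mod 41)


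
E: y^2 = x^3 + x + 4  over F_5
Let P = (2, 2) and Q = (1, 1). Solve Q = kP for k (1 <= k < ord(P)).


Enumerate multiples of P until we hit Q = (1, 1):
  1P = (2, 2)
  2P = (0, 2)
  3P = (3, 3)
  4P = (1, 4)
  5P = (1, 1)
Match found at i = 5.

k = 5


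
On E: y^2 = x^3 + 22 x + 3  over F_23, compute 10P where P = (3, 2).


k = 10 = 1010_2 (binary, LSB first: 0101)
Double-and-add from P = (3, 2):
  bit 0 = 0: acc unchanged = O
  bit 1 = 1: acc = O + (19, 9) = (19, 9)
  bit 2 = 0: acc unchanged = (19, 9)
  bit 3 = 1: acc = (19, 9) + (10, 21) = (6, 12)

10P = (6, 12)


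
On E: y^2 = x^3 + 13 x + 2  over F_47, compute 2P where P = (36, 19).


Doubling: s = (3 x1^2 + a) / (2 y1)
s = (3*36^2 + 13) / (2*19) mod 47 = 0
x3 = s^2 - 2 x1 mod 47 = 0^2 - 2*36 = 22
y3 = s (x1 - x3) - y1 mod 47 = 0 * (36 - 22) - 19 = 28

2P = (22, 28)


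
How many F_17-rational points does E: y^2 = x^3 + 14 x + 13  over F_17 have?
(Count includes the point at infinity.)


For each x in F_17, count y with y^2 = x^3 + 14 x + 13 mod 17:
  x = 0: RHS = 13, y in [8, 9]  -> 2 point(s)
  x = 2: RHS = 15, y in [7, 10]  -> 2 point(s)
  x = 5: RHS = 4, y in [2, 15]  -> 2 point(s)
  x = 8: RHS = 8, y in [5, 12]  -> 2 point(s)
  x = 9: RHS = 1, y in [1, 16]  -> 2 point(s)
  x = 11: RHS = 2, y in [6, 11]  -> 2 point(s)
  x = 16: RHS = 15, y in [7, 10]  -> 2 point(s)
Affine points: 14. Add the point at infinity: total = 15.

#E(F_17) = 15


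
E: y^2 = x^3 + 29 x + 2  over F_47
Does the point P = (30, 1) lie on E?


Check whether y^2 = x^3 + 29 x + 2 (mod 47) for (x, y) = (30, 1).
LHS: y^2 = 1^2 mod 47 = 1
RHS: x^3 + 29 x + 2 = 30^3 + 29*30 + 2 mod 47 = 1
LHS = RHS

Yes, on the curve


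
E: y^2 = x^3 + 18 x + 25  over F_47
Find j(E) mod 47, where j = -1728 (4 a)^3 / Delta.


Delta = -16(4 a^3 + 27 b^2) mod 47 = 41
-1728 * (4 a)^3 = -1728 * (4*18)^3 mod 47 = 43
j = 43 * 41^(-1) mod 47 = 32

j = 32 (mod 47)


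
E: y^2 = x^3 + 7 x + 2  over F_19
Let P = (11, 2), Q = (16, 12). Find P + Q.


P != Q, so use the chord formula.
s = (y2 - y1) / (x2 - x1) = (10) / (5) mod 19 = 2
x3 = s^2 - x1 - x2 mod 19 = 2^2 - 11 - 16 = 15
y3 = s (x1 - x3) - y1 mod 19 = 2 * (11 - 15) - 2 = 9

P + Q = (15, 9)


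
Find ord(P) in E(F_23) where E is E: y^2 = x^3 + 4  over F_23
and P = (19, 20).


Compute successive multiples of P until we hit O:
  1P = (19, 20)
  2P = (3, 13)
  3P = (2, 9)
  4P = (6, 6)
  5P = (11, 1)
  6P = (22, 16)
  7P = (17, 8)
  8P = (0, 2)
  ... (continuing to 24P)
  24P = O

ord(P) = 24


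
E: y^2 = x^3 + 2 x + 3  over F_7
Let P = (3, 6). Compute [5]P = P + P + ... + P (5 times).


k = 5 = 101_2 (binary, LSB first: 101)
Double-and-add from P = (3, 6):
  bit 0 = 1: acc = O + (3, 6) = (3, 6)
  bit 1 = 0: acc unchanged = (3, 6)
  bit 2 = 1: acc = (3, 6) + (3, 6) = (3, 1)

5P = (3, 1)


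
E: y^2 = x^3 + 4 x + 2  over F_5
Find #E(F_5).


For each x in F_5, count y with y^2 = x^3 + 4 x + 2 mod 5:
  x = 3: RHS = 1, y in [1, 4]  -> 2 point(s)
Affine points: 2. Add the point at infinity: total = 3.

#E(F_5) = 3


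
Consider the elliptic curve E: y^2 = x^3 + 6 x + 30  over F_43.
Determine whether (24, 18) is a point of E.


Check whether y^2 = x^3 + 6 x + 30 (mod 43) for (x, y) = (24, 18).
LHS: y^2 = 18^2 mod 43 = 23
RHS: x^3 + 6 x + 30 = 24^3 + 6*24 + 30 mod 43 = 23
LHS = RHS

Yes, on the curve


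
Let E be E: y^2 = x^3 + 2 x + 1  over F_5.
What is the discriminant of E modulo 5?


4 a^3 + 27 b^2 = 4*2^3 + 27*1^2 = 32 + 27 = 59
Delta = -16 * (59) = -944
Delta mod 5 = 1

Delta = 1 (mod 5)


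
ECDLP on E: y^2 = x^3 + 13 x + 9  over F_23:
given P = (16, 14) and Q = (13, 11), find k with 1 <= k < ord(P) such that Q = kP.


Enumerate multiples of P until we hit Q = (13, 11):
  1P = (16, 14)
  2P = (3, 11)
  3P = (8, 2)
  4P = (7, 11)
  5P = (18, 16)
  6P = (13, 12)
  7P = (20, 14)
  8P = (10, 9)
  9P = (6, 2)
  10P = (19, 10)
  11P = (0, 3)
  12P = (9, 21)
  13P = (22, 15)
  14P = (1, 0)
  15P = (22, 8)
  16P = (9, 2)
  17P = (0, 20)
  18P = (19, 13)
  19P = (6, 21)
  20P = (10, 14)
  21P = (20, 9)
  22P = (13, 11)
Match found at i = 22.

k = 22


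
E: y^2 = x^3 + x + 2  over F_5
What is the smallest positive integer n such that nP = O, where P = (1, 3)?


Compute successive multiples of P until we hit O:
  1P = (1, 3)
  2P = (4, 0)
  3P = (1, 2)
  4P = O

ord(P) = 4


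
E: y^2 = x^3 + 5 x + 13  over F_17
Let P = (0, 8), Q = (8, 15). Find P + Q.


P != Q, so use the chord formula.
s = (y2 - y1) / (x2 - x1) = (7) / (8) mod 17 = 3
x3 = s^2 - x1 - x2 mod 17 = 3^2 - 0 - 8 = 1
y3 = s (x1 - x3) - y1 mod 17 = 3 * (0 - 1) - 8 = 6

P + Q = (1, 6)


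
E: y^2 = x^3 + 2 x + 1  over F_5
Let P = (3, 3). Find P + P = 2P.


Doubling: s = (3 x1^2 + a) / (2 y1)
s = (3*3^2 + 2) / (2*3) mod 5 = 4
x3 = s^2 - 2 x1 mod 5 = 4^2 - 2*3 = 0
y3 = s (x1 - x3) - y1 mod 5 = 4 * (3 - 0) - 3 = 4

2P = (0, 4)


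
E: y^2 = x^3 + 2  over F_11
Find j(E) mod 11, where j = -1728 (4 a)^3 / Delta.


Delta = -16(4 a^3 + 27 b^2) mod 11 = 10
-1728 * (4 a)^3 = -1728 * (4*0)^3 mod 11 = 0
j = 0 * 10^(-1) mod 11 = 0

j = 0 (mod 11)


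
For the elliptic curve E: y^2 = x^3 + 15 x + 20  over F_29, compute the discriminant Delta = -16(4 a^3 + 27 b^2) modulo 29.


4 a^3 + 27 b^2 = 4*15^3 + 27*20^2 = 13500 + 10800 = 24300
Delta = -16 * (24300) = -388800
Delta mod 29 = 3

Delta = 3 (mod 29)


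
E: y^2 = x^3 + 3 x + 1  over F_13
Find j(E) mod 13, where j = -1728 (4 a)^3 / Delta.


Delta = -16(4 a^3 + 27 b^2) mod 13 = 11
-1728 * (4 a)^3 = -1728 * (4*3)^3 mod 13 = 12
j = 12 * 11^(-1) mod 13 = 7

j = 7 (mod 13)


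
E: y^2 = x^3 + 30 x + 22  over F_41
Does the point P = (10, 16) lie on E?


Check whether y^2 = x^3 + 30 x + 22 (mod 41) for (x, y) = (10, 16).
LHS: y^2 = 16^2 mod 41 = 10
RHS: x^3 + 30 x + 22 = 10^3 + 30*10 + 22 mod 41 = 10
LHS = RHS

Yes, on the curve


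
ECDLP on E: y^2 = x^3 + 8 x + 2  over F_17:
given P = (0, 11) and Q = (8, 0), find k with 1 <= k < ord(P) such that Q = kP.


Enumerate multiples of P until we hit Q = (8, 0):
  1P = (0, 11)
  2P = (8, 0)
Match found at i = 2.

k = 2


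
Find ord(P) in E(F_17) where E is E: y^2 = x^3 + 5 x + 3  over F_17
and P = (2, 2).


Compute successive multiples of P until we hit O:
  1P = (2, 2)
  2P = (13, 15)
  3P = (10, 4)
  4P = (4, 6)
  5P = (15, 6)
  6P = (1, 14)
  7P = (5, 0)
  8P = (1, 3)
  ... (continuing to 14P)
  14P = O

ord(P) = 14


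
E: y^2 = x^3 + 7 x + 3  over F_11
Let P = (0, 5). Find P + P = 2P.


Doubling: s = (3 x1^2 + a) / (2 y1)
s = (3*0^2 + 7) / (2*5) mod 11 = 4
x3 = s^2 - 2 x1 mod 11 = 4^2 - 2*0 = 5
y3 = s (x1 - x3) - y1 mod 11 = 4 * (0 - 5) - 5 = 8

2P = (5, 8)


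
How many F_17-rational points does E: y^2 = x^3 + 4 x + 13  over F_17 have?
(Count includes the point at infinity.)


For each x in F_17, count y with y^2 = x^3 + 4 x + 13 mod 17:
  x = 0: RHS = 13, y in [8, 9]  -> 2 point(s)
  x = 1: RHS = 1, y in [1, 16]  -> 2 point(s)
  x = 3: RHS = 1, y in [1, 16]  -> 2 point(s)
  x = 4: RHS = 8, y in [5, 12]  -> 2 point(s)
  x = 6: RHS = 15, y in [7, 10]  -> 2 point(s)
  x = 8: RHS = 13, y in [8, 9]  -> 2 point(s)
  x = 9: RHS = 13, y in [8, 9]  -> 2 point(s)
  x = 10: RHS = 16, y in [4, 13]  -> 2 point(s)
  x = 12: RHS = 4, y in [2, 15]  -> 2 point(s)
  x = 13: RHS = 1, y in [1, 16]  -> 2 point(s)
  x = 14: RHS = 8, y in [5, 12]  -> 2 point(s)
  x = 16: RHS = 8, y in [5, 12]  -> 2 point(s)
Affine points: 24. Add the point at infinity: total = 25.

#E(F_17) = 25


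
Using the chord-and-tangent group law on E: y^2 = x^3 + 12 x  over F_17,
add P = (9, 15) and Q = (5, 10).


P != Q, so use the chord formula.
s = (y2 - y1) / (x2 - x1) = (12) / (13) mod 17 = 14
x3 = s^2 - x1 - x2 mod 17 = 14^2 - 9 - 5 = 12
y3 = s (x1 - x3) - y1 mod 17 = 14 * (9 - 12) - 15 = 11

P + Q = (12, 11)


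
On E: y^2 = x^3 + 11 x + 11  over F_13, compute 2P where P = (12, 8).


k = 2 = 10_2 (binary, LSB first: 01)
Double-and-add from P = (12, 8):
  bit 0 = 0: acc unchanged = O
  bit 1 = 1: acc = O + (5, 3) = (5, 3)

2P = (5, 3)


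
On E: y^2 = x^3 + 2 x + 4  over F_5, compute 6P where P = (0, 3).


k = 6 = 110_2 (binary, LSB first: 011)
Double-and-add from P = (0, 3):
  bit 0 = 0: acc unchanged = O
  bit 1 = 1: acc = O + (4, 4) = (4, 4)
  bit 2 = 1: acc = (4, 4) + (2, 1) = (0, 2)

6P = (0, 2)


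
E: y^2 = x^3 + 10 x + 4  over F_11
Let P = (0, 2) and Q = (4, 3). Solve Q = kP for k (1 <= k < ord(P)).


Enumerate multiples of P until we hit Q = (4, 3):
  1P = (0, 2)
  2P = (9, 3)
  3P = (5, 6)
  4P = (4, 8)
  5P = (1, 2)
  6P = (10, 9)
  7P = (6, 7)
  8P = (6, 4)
  9P = (10, 2)
  10P = (1, 9)
  11P = (4, 3)
Match found at i = 11.

k = 11


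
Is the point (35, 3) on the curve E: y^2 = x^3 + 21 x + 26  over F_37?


Check whether y^2 = x^3 + 21 x + 26 (mod 37) for (x, y) = (35, 3).
LHS: y^2 = 3^2 mod 37 = 9
RHS: x^3 + 21 x + 26 = 35^3 + 21*35 + 26 mod 37 = 13
LHS != RHS

No, not on the curve


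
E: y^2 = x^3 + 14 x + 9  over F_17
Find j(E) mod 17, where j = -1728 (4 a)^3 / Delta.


Delta = -16(4 a^3 + 27 b^2) mod 17 = 5
-1728 * (4 a)^3 = -1728 * (4*14)^3 mod 17 = 2
j = 2 * 5^(-1) mod 17 = 14

j = 14 (mod 17)


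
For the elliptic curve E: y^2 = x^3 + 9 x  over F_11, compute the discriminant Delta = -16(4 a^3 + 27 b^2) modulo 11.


4 a^3 + 27 b^2 = 4*9^3 + 27*0^2 = 2916 + 0 = 2916
Delta = -16 * (2916) = -46656
Delta mod 11 = 6

Delta = 6 (mod 11)


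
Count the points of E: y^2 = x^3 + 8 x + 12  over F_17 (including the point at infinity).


For each x in F_17, count y with y^2 = x^3 + 8 x + 12 mod 17:
  x = 1: RHS = 4, y in [2, 15]  -> 2 point(s)
  x = 2: RHS = 2, y in [6, 11]  -> 2 point(s)
  x = 6: RHS = 4, y in [2, 15]  -> 2 point(s)
  x = 10: RHS = 4, y in [2, 15]  -> 2 point(s)
  x = 12: RHS = 0, y in [0]  -> 1 point(s)
  x = 13: RHS = 1, y in [1, 16]  -> 2 point(s)
Affine points: 11. Add the point at infinity: total = 12.

#E(F_17) = 12


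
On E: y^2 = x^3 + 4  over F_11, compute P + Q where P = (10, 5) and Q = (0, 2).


P != Q, so use the chord formula.
s = (y2 - y1) / (x2 - x1) = (8) / (1) mod 11 = 8
x3 = s^2 - x1 - x2 mod 11 = 8^2 - 10 - 0 = 10
y3 = s (x1 - x3) - y1 mod 11 = 8 * (10 - 10) - 5 = 6

P + Q = (10, 6)


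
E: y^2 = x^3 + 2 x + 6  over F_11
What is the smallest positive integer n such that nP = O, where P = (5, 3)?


Compute successive multiples of P until we hit O:
  1P = (5, 3)
  2P = (1, 8)
  3P = (10, 6)
  4P = (10, 5)
  5P = (1, 3)
  6P = (5, 8)
  7P = O

ord(P) = 7


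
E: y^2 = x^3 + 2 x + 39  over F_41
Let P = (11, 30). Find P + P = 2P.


Doubling: s = (3 x1^2 + a) / (2 y1)
s = (3*11^2 + 2) / (2*30) mod 41 = 30
x3 = s^2 - 2 x1 mod 41 = 30^2 - 2*11 = 17
y3 = s (x1 - x3) - y1 mod 41 = 30 * (11 - 17) - 30 = 36

2P = (17, 36)


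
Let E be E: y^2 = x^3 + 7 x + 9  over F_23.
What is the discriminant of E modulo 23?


4 a^3 + 27 b^2 = 4*7^3 + 27*9^2 = 1372 + 2187 = 3559
Delta = -16 * (3559) = -56944
Delta mod 23 = 4

Delta = 4 (mod 23)


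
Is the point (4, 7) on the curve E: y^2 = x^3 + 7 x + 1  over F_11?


Check whether y^2 = x^3 + 7 x + 1 (mod 11) for (x, y) = (4, 7).
LHS: y^2 = 7^2 mod 11 = 5
RHS: x^3 + 7 x + 1 = 4^3 + 7*4 + 1 mod 11 = 5
LHS = RHS

Yes, on the curve


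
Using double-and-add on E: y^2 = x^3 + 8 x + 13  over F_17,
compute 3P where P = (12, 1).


k = 3 = 11_2 (binary, LSB first: 11)
Double-and-add from P = (12, 1):
  bit 0 = 1: acc = O + (12, 1) = (12, 1)
  bit 1 = 1: acc = (12, 1) + (11, 15) = (3, 9)

3P = (3, 9)


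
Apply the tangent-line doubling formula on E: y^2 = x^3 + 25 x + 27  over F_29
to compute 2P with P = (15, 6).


Doubling: s = (3 x1^2 + a) / (2 y1)
s = (3*15^2 + 25) / (2*6) mod 29 = 10
x3 = s^2 - 2 x1 mod 29 = 10^2 - 2*15 = 12
y3 = s (x1 - x3) - y1 mod 29 = 10 * (15 - 12) - 6 = 24

2P = (12, 24)


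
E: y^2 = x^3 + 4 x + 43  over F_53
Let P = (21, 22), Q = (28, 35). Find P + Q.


P != Q, so use the chord formula.
s = (y2 - y1) / (x2 - x1) = (13) / (7) mod 53 = 17
x3 = s^2 - x1 - x2 mod 53 = 17^2 - 21 - 28 = 28
y3 = s (x1 - x3) - y1 mod 53 = 17 * (21 - 28) - 22 = 18

P + Q = (28, 18)


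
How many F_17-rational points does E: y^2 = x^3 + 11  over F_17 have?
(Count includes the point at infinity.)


For each x in F_17, count y with y^2 = x^3 + 0 x + 11 mod 17:
  x = 2: RHS = 2, y in [6, 11]  -> 2 point(s)
  x = 3: RHS = 4, y in [2, 15]  -> 2 point(s)
  x = 5: RHS = 0, y in [0]  -> 1 point(s)
  x = 8: RHS = 13, y in [8, 9]  -> 2 point(s)
  x = 9: RHS = 9, y in [3, 14]  -> 2 point(s)
  x = 10: RHS = 8, y in [5, 12]  -> 2 point(s)
  x = 11: RHS = 16, y in [4, 13]  -> 2 point(s)
  x = 13: RHS = 15, y in [7, 10]  -> 2 point(s)
  x = 14: RHS = 1, y in [1, 16]  -> 2 point(s)
Affine points: 17. Add the point at infinity: total = 18.

#E(F_17) = 18


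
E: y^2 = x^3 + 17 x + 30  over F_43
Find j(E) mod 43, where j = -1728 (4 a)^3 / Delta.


Delta = -16(4 a^3 + 27 b^2) mod 43 = 33
-1728 * (4 a)^3 = -1728 * (4*17)^3 mod 43 = 1
j = 1 * 33^(-1) mod 43 = 30

j = 30 (mod 43)


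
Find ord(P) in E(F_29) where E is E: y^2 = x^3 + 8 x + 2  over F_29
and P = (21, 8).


Compute successive multiples of P until we hit O:
  1P = (21, 8)
  2P = (20, 19)
  3P = (22, 3)
  4P = (11, 0)
  5P = (22, 26)
  6P = (20, 10)
  7P = (21, 21)
  8P = O

ord(P) = 8


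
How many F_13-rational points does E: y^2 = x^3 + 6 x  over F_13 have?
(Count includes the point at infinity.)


For each x in F_13, count y with y^2 = x^3 + 6 x + 0 mod 13:
  x = 0: RHS = 0, y in [0]  -> 1 point(s)
  x = 4: RHS = 10, y in [6, 7]  -> 2 point(s)
  x = 5: RHS = 12, y in [5, 8]  -> 2 point(s)
  x = 8: RHS = 1, y in [1, 12]  -> 2 point(s)
  x = 9: RHS = 3, y in [4, 9]  -> 2 point(s)
Affine points: 9. Add the point at infinity: total = 10.

#E(F_13) = 10


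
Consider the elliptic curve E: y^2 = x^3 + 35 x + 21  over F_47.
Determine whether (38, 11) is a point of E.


Check whether y^2 = x^3 + 35 x + 21 (mod 47) for (x, y) = (38, 11).
LHS: y^2 = 11^2 mod 47 = 27
RHS: x^3 + 35 x + 21 = 38^3 + 35*38 + 21 mod 47 = 11
LHS != RHS

No, not on the curve


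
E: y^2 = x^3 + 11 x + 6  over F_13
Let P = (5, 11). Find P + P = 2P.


Doubling: s = (3 x1^2 + a) / (2 y1)
s = (3*5^2 + 11) / (2*11) mod 13 = 11
x3 = s^2 - 2 x1 mod 13 = 11^2 - 2*5 = 7
y3 = s (x1 - x3) - y1 mod 13 = 11 * (5 - 7) - 11 = 6

2P = (7, 6)


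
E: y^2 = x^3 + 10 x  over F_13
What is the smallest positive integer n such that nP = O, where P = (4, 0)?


Compute successive multiples of P until we hit O:
  1P = (4, 0)
  2P = O

ord(P) = 2


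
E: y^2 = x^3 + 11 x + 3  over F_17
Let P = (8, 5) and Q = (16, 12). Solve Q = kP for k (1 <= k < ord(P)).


Enumerate multiples of P until we hit Q = (16, 12):
  1P = (8, 5)
  2P = (9, 7)
  3P = (4, 3)
  4P = (1, 7)
  5P = (6, 9)
  6P = (7, 10)
  7P = (10, 5)
  8P = (16, 12)
Match found at i = 8.

k = 8


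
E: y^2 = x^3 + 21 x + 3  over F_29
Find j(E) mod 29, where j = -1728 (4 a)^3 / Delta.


Delta = -16(4 a^3 + 27 b^2) mod 29 = 25
-1728 * (4 a)^3 = -1728 * (4*21)^3 mod 29 = 24
j = 24 * 25^(-1) mod 29 = 23

j = 23 (mod 29)


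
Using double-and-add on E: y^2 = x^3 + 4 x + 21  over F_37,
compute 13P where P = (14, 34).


k = 13 = 1101_2 (binary, LSB first: 1011)
Double-and-add from P = (14, 34):
  bit 0 = 1: acc = O + (14, 34) = (14, 34)
  bit 1 = 0: acc unchanged = (14, 34)
  bit 2 = 1: acc = (14, 34) + (23, 25) = (1, 27)
  bit 3 = 1: acc = (1, 27) + (28, 12) = (1, 10)

13P = (1, 10)


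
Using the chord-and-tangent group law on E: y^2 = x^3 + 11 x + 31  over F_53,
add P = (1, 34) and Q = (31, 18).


P != Q, so use the chord formula.
s = (y2 - y1) / (x2 - x1) = (37) / (30) mod 53 = 3
x3 = s^2 - x1 - x2 mod 53 = 3^2 - 1 - 31 = 30
y3 = s (x1 - x3) - y1 mod 53 = 3 * (1 - 30) - 34 = 38

P + Q = (30, 38)


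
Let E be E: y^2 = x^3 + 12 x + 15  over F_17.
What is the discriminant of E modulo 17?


4 a^3 + 27 b^2 = 4*12^3 + 27*15^2 = 6912 + 6075 = 12987
Delta = -16 * (12987) = -207792
Delta mod 17 = 16

Delta = 16 (mod 17)


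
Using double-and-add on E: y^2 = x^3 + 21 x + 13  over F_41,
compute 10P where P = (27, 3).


k = 10 = 1010_2 (binary, LSB first: 0101)
Double-and-add from P = (27, 3):
  bit 0 = 0: acc unchanged = O
  bit 1 = 1: acc = O + (29, 40) = (29, 40)
  bit 2 = 0: acc unchanged = (29, 40)
  bit 3 = 1: acc = (29, 40) + (12, 36) = (8, 18)

10P = (8, 18)


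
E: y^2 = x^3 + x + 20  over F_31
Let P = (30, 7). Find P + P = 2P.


Doubling: s = (3 x1^2 + a) / (2 y1)
s = (3*30^2 + 1) / (2*7) mod 31 = 18
x3 = s^2 - 2 x1 mod 31 = 18^2 - 2*30 = 16
y3 = s (x1 - x3) - y1 mod 31 = 18 * (30 - 16) - 7 = 28

2P = (16, 28)


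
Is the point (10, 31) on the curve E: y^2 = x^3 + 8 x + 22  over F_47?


Check whether y^2 = x^3 + 8 x + 22 (mod 47) for (x, y) = (10, 31).
LHS: y^2 = 31^2 mod 47 = 21
RHS: x^3 + 8 x + 22 = 10^3 + 8*10 + 22 mod 47 = 21
LHS = RHS

Yes, on the curve


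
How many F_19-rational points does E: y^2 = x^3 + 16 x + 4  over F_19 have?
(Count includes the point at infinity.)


For each x in F_19, count y with y^2 = x^3 + 16 x + 4 mod 19:
  x = 0: RHS = 4, y in [2, 17]  -> 2 point(s)
  x = 2: RHS = 6, y in [5, 14]  -> 2 point(s)
  x = 5: RHS = 0, y in [0]  -> 1 point(s)
  x = 8: RHS = 17, y in [6, 13]  -> 2 point(s)
  x = 10: RHS = 5, y in [9, 10]  -> 2 point(s)
  x = 12: RHS = 5, y in [9, 10]  -> 2 point(s)
  x = 15: RHS = 9, y in [3, 16]  -> 2 point(s)
  x = 16: RHS = 5, y in [9, 10]  -> 2 point(s)
  x = 18: RHS = 6, y in [5, 14]  -> 2 point(s)
Affine points: 17. Add the point at infinity: total = 18.

#E(F_19) = 18


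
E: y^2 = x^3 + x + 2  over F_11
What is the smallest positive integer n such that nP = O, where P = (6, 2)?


Compute successive multiples of P until we hit O:
  1P = (6, 2)
  2P = (8, 4)
  3P = (9, 6)
  4P = (10, 0)
  5P = (9, 5)
  6P = (8, 7)
  7P = (6, 9)
  8P = O

ord(P) = 8


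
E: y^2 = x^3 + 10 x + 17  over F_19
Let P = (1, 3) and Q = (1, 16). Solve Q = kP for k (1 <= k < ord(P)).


Enumerate multiples of P until we hit Q = (1, 16):
  1P = (1, 3)
  2P = (18, 14)
  3P = (16, 13)
  4P = (13, 8)
  5P = (9, 0)
  6P = (13, 11)
  7P = (16, 6)
  8P = (18, 5)
  9P = (1, 16)
Match found at i = 9.

k = 9


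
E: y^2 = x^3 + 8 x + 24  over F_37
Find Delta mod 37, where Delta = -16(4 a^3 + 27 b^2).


4 a^3 + 27 b^2 = 4*8^3 + 27*24^2 = 2048 + 15552 = 17600
Delta = -16 * (17600) = -281600
Delta mod 37 = 7

Delta = 7 (mod 37)


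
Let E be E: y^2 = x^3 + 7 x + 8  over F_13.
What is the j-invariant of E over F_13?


Delta = -16(4 a^3 + 27 b^2) mod 13 = 8
-1728 * (4 a)^3 = -1728 * (4*7)^3 mod 13 = 8
j = 8 * 8^(-1) mod 13 = 1

j = 1 (mod 13)


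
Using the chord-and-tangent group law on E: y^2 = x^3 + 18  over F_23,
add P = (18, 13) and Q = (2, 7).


P != Q, so use the chord formula.
s = (y2 - y1) / (x2 - x1) = (17) / (7) mod 23 = 9
x3 = s^2 - x1 - x2 mod 23 = 9^2 - 18 - 2 = 15
y3 = s (x1 - x3) - y1 mod 23 = 9 * (18 - 15) - 13 = 14

P + Q = (15, 14)


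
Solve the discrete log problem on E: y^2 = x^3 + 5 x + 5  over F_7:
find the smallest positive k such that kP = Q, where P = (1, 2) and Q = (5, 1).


Enumerate multiples of P until we hit Q = (5, 1):
  1P = (1, 2)
  2P = (2, 3)
  3P = (5, 1)
Match found at i = 3.

k = 3


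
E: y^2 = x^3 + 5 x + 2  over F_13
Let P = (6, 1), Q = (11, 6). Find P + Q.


P != Q, so use the chord formula.
s = (y2 - y1) / (x2 - x1) = (5) / (5) mod 13 = 1
x3 = s^2 - x1 - x2 mod 13 = 1^2 - 6 - 11 = 10
y3 = s (x1 - x3) - y1 mod 13 = 1 * (6 - 10) - 1 = 8

P + Q = (10, 8)


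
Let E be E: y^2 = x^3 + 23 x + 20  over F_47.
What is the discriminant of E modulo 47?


4 a^3 + 27 b^2 = 4*23^3 + 27*20^2 = 48668 + 10800 = 59468
Delta = -16 * (59468) = -951488
Delta mod 47 = 27

Delta = 27 (mod 47)


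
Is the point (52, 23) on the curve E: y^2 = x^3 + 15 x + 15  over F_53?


Check whether y^2 = x^3 + 15 x + 15 (mod 53) for (x, y) = (52, 23).
LHS: y^2 = 23^2 mod 53 = 52
RHS: x^3 + 15 x + 15 = 52^3 + 15*52 + 15 mod 53 = 52
LHS = RHS

Yes, on the curve


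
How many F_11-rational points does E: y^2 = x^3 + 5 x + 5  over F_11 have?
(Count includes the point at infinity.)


For each x in F_11, count y with y^2 = x^3 + 5 x + 5 mod 11:
  x = 0: RHS = 5, y in [4, 7]  -> 2 point(s)
  x = 1: RHS = 0, y in [0]  -> 1 point(s)
  x = 2: RHS = 1, y in [1, 10]  -> 2 point(s)
  x = 3: RHS = 3, y in [5, 6]  -> 2 point(s)
  x = 4: RHS = 1, y in [1, 10]  -> 2 point(s)
  x = 5: RHS = 1, y in [1, 10]  -> 2 point(s)
  x = 6: RHS = 9, y in [3, 8]  -> 2 point(s)
  x = 7: RHS = 9, y in [3, 8]  -> 2 point(s)
  x = 9: RHS = 9, y in [3, 8]  -> 2 point(s)
Affine points: 17. Add the point at infinity: total = 18.

#E(F_11) = 18


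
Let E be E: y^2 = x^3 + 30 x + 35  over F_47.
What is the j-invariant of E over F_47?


Delta = -16(4 a^3 + 27 b^2) mod 47 = 22
-1728 * (4 a)^3 = -1728 * (4*30)^3 mod 47 = 25
j = 25 * 22^(-1) mod 47 = 46

j = 46 (mod 47)


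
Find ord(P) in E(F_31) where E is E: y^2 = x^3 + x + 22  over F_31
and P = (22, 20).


Compute successive multiples of P until we hit O:
  1P = (22, 20)
  2P = (27, 27)
  3P = (10, 3)
  4P = (15, 8)
  5P = (2, 1)
  6P = (21, 29)
  7P = (7, 0)
  8P = (21, 2)
  ... (continuing to 14P)
  14P = O

ord(P) = 14


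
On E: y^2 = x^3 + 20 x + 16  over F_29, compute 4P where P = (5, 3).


k = 4 = 100_2 (binary, LSB first: 001)
Double-and-add from P = (5, 3):
  bit 0 = 0: acc unchanged = O
  bit 1 = 0: acc unchanged = O
  bit 2 = 1: acc = O + (17, 22) = (17, 22)

4P = (17, 22)


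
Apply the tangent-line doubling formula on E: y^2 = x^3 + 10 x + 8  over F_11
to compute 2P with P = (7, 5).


Doubling: s = (3 x1^2 + a) / (2 y1)
s = (3*7^2 + 10) / (2*5) mod 11 = 8
x3 = s^2 - 2 x1 mod 11 = 8^2 - 2*7 = 6
y3 = s (x1 - x3) - y1 mod 11 = 8 * (7 - 6) - 5 = 3

2P = (6, 3)


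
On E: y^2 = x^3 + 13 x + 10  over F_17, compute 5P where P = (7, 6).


k = 5 = 101_2 (binary, LSB first: 101)
Double-and-add from P = (7, 6):
  bit 0 = 1: acc = O + (7, 6) = (7, 6)
  bit 1 = 0: acc unchanged = (7, 6)
  bit 2 = 1: acc = (7, 6) + (7, 6) = (7, 11)

5P = (7, 11)


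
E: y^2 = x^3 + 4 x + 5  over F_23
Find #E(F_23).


For each x in F_23, count y with y^2 = x^3 + 4 x + 5 mod 23:
  x = 4: RHS = 16, y in [4, 19]  -> 2 point(s)
  x = 5: RHS = 12, y in [9, 14]  -> 2 point(s)
  x = 7: RHS = 8, y in [10, 13]  -> 2 point(s)
  x = 11: RHS = 0, y in [0]  -> 1 point(s)
  x = 13: RHS = 0, y in [0]  -> 1 point(s)
  x = 15: RHS = 13, y in [6, 17]  -> 2 point(s)
  x = 16: RHS = 2, y in [5, 18]  -> 2 point(s)
  x = 17: RHS = 18, y in [8, 15]  -> 2 point(s)
  x = 20: RHS = 12, y in [9, 14]  -> 2 point(s)
  x = 21: RHS = 12, y in [9, 14]  -> 2 point(s)
  x = 22: RHS = 0, y in [0]  -> 1 point(s)
Affine points: 19. Add the point at infinity: total = 20.

#E(F_23) = 20


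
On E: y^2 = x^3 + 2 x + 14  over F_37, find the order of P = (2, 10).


Compute successive multiples of P until we hit O:
  1P = (2, 10)
  2P = (5, 36)
  3P = (27, 20)
  4P = (20, 5)
  5P = (4, 7)
  6P = (24, 23)
  7P = (18, 31)
  8P = (18, 6)
  ... (continuing to 15P)
  15P = O

ord(P) = 15


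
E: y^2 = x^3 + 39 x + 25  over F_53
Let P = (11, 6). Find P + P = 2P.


Doubling: s = (3 x1^2 + a) / (2 y1)
s = (3*11^2 + 39) / (2*6) mod 53 = 7
x3 = s^2 - 2 x1 mod 53 = 7^2 - 2*11 = 27
y3 = s (x1 - x3) - y1 mod 53 = 7 * (11 - 27) - 6 = 41

2P = (27, 41)


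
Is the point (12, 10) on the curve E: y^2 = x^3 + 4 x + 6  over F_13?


Check whether y^2 = x^3 + 4 x + 6 (mod 13) for (x, y) = (12, 10).
LHS: y^2 = 10^2 mod 13 = 9
RHS: x^3 + 4 x + 6 = 12^3 + 4*12 + 6 mod 13 = 1
LHS != RHS

No, not on the curve


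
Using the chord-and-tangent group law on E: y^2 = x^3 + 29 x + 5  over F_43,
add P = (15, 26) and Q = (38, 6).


P != Q, so use the chord formula.
s = (y2 - y1) / (x2 - x1) = (23) / (23) mod 43 = 1
x3 = s^2 - x1 - x2 mod 43 = 1^2 - 15 - 38 = 34
y3 = s (x1 - x3) - y1 mod 43 = 1 * (15 - 34) - 26 = 41

P + Q = (34, 41)


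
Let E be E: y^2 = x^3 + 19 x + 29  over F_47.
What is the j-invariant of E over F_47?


Delta = -16(4 a^3 + 27 b^2) mod 47 = 2
-1728 * (4 a)^3 = -1728 * (4*19)^3 mod 47 = 3
j = 3 * 2^(-1) mod 47 = 25

j = 25 (mod 47)


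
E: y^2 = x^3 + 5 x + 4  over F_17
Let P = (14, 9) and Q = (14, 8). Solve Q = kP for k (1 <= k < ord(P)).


Enumerate multiples of P until we hit Q = (14, 8):
  1P = (14, 9)
  2P = (10, 0)
  3P = (14, 8)
Match found at i = 3.

k = 3


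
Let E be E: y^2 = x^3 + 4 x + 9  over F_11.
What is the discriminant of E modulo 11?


4 a^3 + 27 b^2 = 4*4^3 + 27*9^2 = 256 + 2187 = 2443
Delta = -16 * (2443) = -39088
Delta mod 11 = 6

Delta = 6 (mod 11)


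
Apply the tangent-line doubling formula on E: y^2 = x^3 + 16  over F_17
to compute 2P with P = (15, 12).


Doubling: s = (3 x1^2 + a) / (2 y1)
s = (3*15^2 + 0) / (2*12) mod 17 = 9
x3 = s^2 - 2 x1 mod 17 = 9^2 - 2*15 = 0
y3 = s (x1 - x3) - y1 mod 17 = 9 * (15 - 0) - 12 = 4

2P = (0, 4)


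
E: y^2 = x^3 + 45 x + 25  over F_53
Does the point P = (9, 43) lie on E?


Check whether y^2 = x^3 + 45 x + 25 (mod 53) for (x, y) = (9, 43).
LHS: y^2 = 43^2 mod 53 = 47
RHS: x^3 + 45 x + 25 = 9^3 + 45*9 + 25 mod 53 = 46
LHS != RHS

No, not on the curve


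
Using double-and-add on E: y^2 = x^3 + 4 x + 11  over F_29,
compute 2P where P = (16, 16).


k = 2 = 10_2 (binary, LSB first: 01)
Double-and-add from P = (16, 16):
  bit 0 = 0: acc unchanged = O
  bit 1 = 1: acc = O + (4, 27) = (4, 27)

2P = (4, 27)


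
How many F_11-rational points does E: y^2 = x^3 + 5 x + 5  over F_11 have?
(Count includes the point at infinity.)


For each x in F_11, count y with y^2 = x^3 + 5 x + 5 mod 11:
  x = 0: RHS = 5, y in [4, 7]  -> 2 point(s)
  x = 1: RHS = 0, y in [0]  -> 1 point(s)
  x = 2: RHS = 1, y in [1, 10]  -> 2 point(s)
  x = 3: RHS = 3, y in [5, 6]  -> 2 point(s)
  x = 4: RHS = 1, y in [1, 10]  -> 2 point(s)
  x = 5: RHS = 1, y in [1, 10]  -> 2 point(s)
  x = 6: RHS = 9, y in [3, 8]  -> 2 point(s)
  x = 7: RHS = 9, y in [3, 8]  -> 2 point(s)
  x = 9: RHS = 9, y in [3, 8]  -> 2 point(s)
Affine points: 17. Add the point at infinity: total = 18.

#E(F_11) = 18


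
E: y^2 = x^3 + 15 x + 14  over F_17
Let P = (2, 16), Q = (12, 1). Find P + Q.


P != Q, so use the chord formula.
s = (y2 - y1) / (x2 - x1) = (2) / (10) mod 17 = 7
x3 = s^2 - x1 - x2 mod 17 = 7^2 - 2 - 12 = 1
y3 = s (x1 - x3) - y1 mod 17 = 7 * (2 - 1) - 16 = 8

P + Q = (1, 8)


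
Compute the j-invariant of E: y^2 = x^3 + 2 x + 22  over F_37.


Delta = -16(4 a^3 + 27 b^2) mod 37 = 5
-1728 * (4 a)^3 = -1728 * (4*2)^3 mod 37 = 8
j = 8 * 5^(-1) mod 37 = 9

j = 9 (mod 37)


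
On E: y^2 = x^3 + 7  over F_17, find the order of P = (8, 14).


Compute successive multiples of P until we hit O:
  1P = (8, 14)
  2P = (5, 9)
  3P = (3, 0)
  4P = (5, 8)
  5P = (8, 3)
  6P = O

ord(P) = 6


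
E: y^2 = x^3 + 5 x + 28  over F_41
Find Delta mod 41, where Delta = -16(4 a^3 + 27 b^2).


4 a^3 + 27 b^2 = 4*5^3 + 27*28^2 = 500 + 21168 = 21668
Delta = -16 * (21668) = -346688
Delta mod 41 = 8

Delta = 8 (mod 41)


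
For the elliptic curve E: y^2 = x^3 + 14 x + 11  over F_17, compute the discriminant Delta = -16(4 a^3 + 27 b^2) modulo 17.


4 a^3 + 27 b^2 = 4*14^3 + 27*11^2 = 10976 + 3267 = 14243
Delta = -16 * (14243) = -227888
Delta mod 17 = 14

Delta = 14 (mod 17)


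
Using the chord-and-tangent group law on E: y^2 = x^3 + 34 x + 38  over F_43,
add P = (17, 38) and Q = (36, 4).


P != Q, so use the chord formula.
s = (y2 - y1) / (x2 - x1) = (9) / (19) mod 43 = 5
x3 = s^2 - x1 - x2 mod 43 = 5^2 - 17 - 36 = 15
y3 = s (x1 - x3) - y1 mod 43 = 5 * (17 - 15) - 38 = 15

P + Q = (15, 15)


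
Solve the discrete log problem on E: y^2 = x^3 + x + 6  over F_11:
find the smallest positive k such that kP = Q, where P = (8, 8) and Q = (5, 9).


Enumerate multiples of P until we hit Q = (5, 9):
  1P = (8, 8)
  2P = (7, 2)
  3P = (10, 2)
  4P = (2, 7)
  5P = (5, 9)
Match found at i = 5.

k = 5


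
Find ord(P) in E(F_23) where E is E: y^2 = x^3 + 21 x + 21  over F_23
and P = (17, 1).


Compute successive multiples of P until we hit O:
  1P = (17, 1)
  2P = (15, 13)
  3P = (4, 13)
  4P = (20, 0)
  5P = (4, 10)
  6P = (15, 10)
  7P = (17, 22)
  8P = O

ord(P) = 8


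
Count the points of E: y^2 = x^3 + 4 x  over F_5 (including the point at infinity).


For each x in F_5, count y with y^2 = x^3 + 4 x + 0 mod 5:
  x = 0: RHS = 0, y in [0]  -> 1 point(s)
  x = 1: RHS = 0, y in [0]  -> 1 point(s)
  x = 2: RHS = 1, y in [1, 4]  -> 2 point(s)
  x = 3: RHS = 4, y in [2, 3]  -> 2 point(s)
  x = 4: RHS = 0, y in [0]  -> 1 point(s)
Affine points: 7. Add the point at infinity: total = 8.

#E(F_5) = 8


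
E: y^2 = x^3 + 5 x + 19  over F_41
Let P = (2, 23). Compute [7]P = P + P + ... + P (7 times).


k = 7 = 111_2 (binary, LSB first: 111)
Double-and-add from P = (2, 23):
  bit 0 = 1: acc = O + (2, 23) = (2, 23)
  bit 1 = 1: acc = (2, 23) + (1, 5) = (34, 16)
  bit 2 = 1: acc = (34, 16) + (38, 31) = (1, 36)

7P = (1, 36)


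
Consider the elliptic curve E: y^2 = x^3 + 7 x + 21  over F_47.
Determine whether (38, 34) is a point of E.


Check whether y^2 = x^3 + 7 x + 21 (mod 47) for (x, y) = (38, 34).
LHS: y^2 = 34^2 mod 47 = 28
RHS: x^3 + 7 x + 21 = 38^3 + 7*38 + 21 mod 47 = 28
LHS = RHS

Yes, on the curve


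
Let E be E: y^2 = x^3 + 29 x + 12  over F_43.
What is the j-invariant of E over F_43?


Delta = -16(4 a^3 + 27 b^2) mod 43 = 17
-1728 * (4 a)^3 = -1728 * (4*29)^3 mod 43 = 32
j = 32 * 17^(-1) mod 43 = 12

j = 12 (mod 43)


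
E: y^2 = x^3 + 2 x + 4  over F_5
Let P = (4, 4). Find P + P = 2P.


Doubling: s = (3 x1^2 + a) / (2 y1)
s = (3*4^2 + 2) / (2*4) mod 5 = 0
x3 = s^2 - 2 x1 mod 5 = 0^2 - 2*4 = 2
y3 = s (x1 - x3) - y1 mod 5 = 0 * (4 - 2) - 4 = 1

2P = (2, 1)


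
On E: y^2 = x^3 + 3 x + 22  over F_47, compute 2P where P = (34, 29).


Doubling: s = (3 x1^2 + a) / (2 y1)
s = (3*34^2 + 3) / (2*29) mod 47 = 25
x3 = s^2 - 2 x1 mod 47 = 25^2 - 2*34 = 40
y3 = s (x1 - x3) - y1 mod 47 = 25 * (34 - 40) - 29 = 9

2P = (40, 9)


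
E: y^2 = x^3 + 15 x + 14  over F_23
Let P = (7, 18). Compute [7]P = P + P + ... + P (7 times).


k = 7 = 111_2 (binary, LSB first: 111)
Double-and-add from P = (7, 18):
  bit 0 = 1: acc = O + (7, 18) = (7, 18)
  bit 1 = 1: acc = (7, 18) + (12, 17) = (16, 16)
  bit 2 = 1: acc = (16, 16) + (8, 18) = (12, 6)

7P = (12, 6)


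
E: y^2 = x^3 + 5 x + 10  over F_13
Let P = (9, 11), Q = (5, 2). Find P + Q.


P != Q, so use the chord formula.
s = (y2 - y1) / (x2 - x1) = (4) / (9) mod 13 = 12
x3 = s^2 - x1 - x2 mod 13 = 12^2 - 9 - 5 = 0
y3 = s (x1 - x3) - y1 mod 13 = 12 * (9 - 0) - 11 = 6

P + Q = (0, 6)
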